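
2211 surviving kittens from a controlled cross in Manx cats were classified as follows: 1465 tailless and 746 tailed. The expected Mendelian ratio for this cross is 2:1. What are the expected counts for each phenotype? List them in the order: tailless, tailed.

Expected counts for N = 2211 under a 2:1 ratio (total parts = 3):
  tailless: 2211 × 2/3 = 1474
  tailed: 2211 × 1/3 = 737

1474, 737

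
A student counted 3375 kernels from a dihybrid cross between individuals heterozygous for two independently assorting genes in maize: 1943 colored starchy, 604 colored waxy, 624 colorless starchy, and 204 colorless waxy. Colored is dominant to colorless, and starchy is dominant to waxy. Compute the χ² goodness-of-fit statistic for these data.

2.709

A dihybrid F₂ with independent assortment and complete dominance at both loci gives a 9:3:3:1 phenotypic ratio.
The 9:3:3:1 ratio has 16 parts, so with N = 3375 the expected counts are:
  colored starchy: 3375 × 9/16 = 1898.4375
  colored waxy: 3375 × 3/16 = 632.8125
  colorless starchy: 3375 × 3/16 = 632.8125
  colorless waxy: 3375 × 1/16 = 210.9375
χ² = Σ (O − E)² / E
  colored starchy: (1943 − 1898.4375)² / 1898.4375 = 1.0460
  colored waxy: (604 − 632.8125)² / 632.8125 = 1.3119
  colorless starchy: (624 − 632.8125)² / 632.8125 = 0.1227
  colorless waxy: (204 − 210.9375)² / 210.9375 = 0.2282
χ² = 1.0460 + 1.3119 + 0.1227 + 0.2282 = 2.7088 ≈ 2.709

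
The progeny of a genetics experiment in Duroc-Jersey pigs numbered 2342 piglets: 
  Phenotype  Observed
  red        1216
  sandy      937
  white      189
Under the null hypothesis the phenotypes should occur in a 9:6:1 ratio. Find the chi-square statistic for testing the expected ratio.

24.144

Total ratio parts = 16. Expected numbers out of 2342:
  red: 2342 × 9/16 = 1317.375
  sandy: 2342 × 6/16 = 878.25
  white: 2342 × 1/16 = 146.375
χ² = Σ (O − E)² / E
  red: (1216 − 1317.375)² / 1317.375 = 7.8010
  sandy: (937 − 878.25)² / 878.25 = 3.9300
  white: (189 − 146.375)² / 146.375 = 12.4126
χ² = 7.8010 + 3.9300 + 12.4126 = 24.1436 ≈ 24.144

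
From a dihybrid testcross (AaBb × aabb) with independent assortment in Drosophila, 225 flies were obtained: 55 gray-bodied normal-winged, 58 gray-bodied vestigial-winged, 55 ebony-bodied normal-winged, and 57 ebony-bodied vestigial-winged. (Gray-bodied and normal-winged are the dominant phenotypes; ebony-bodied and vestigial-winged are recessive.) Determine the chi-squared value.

A dihybrid testcross with independent assortment gives a 1:1:1:1 ratio.
Total ratio parts = 4. Expected numbers out of 225:
  gray-bodied normal-winged: 225 × 1/4 = 56.25
  gray-bodied vestigial-winged: 225 × 1/4 = 56.25
  ebony-bodied normal-winged: 225 × 1/4 = 56.25
  ebony-bodied vestigial-winged: 225 × 1/4 = 56.25
χ² = Σ (O − E)² / E
  gray-bodied normal-winged: (55 − 56.25)² / 56.25 = 0.0278
  gray-bodied vestigial-winged: (58 − 56.25)² / 56.25 = 0.0544
  ebony-bodied normal-winged: (55 − 56.25)² / 56.25 = 0.0278
  ebony-bodied vestigial-winged: (57 − 56.25)² / 56.25 = 0.0100
χ² = 0.0278 + 0.0544 + 0.0278 + 0.0100 = 0.120

0.120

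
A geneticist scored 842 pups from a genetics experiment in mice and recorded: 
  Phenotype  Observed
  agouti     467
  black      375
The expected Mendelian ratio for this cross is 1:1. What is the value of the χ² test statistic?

10.052

Under the 1:1 hypothesis (Σ ratio = 2, N = 842):
  agouti: 842 × 1/2 = 421
  black: 842 × 1/2 = 421
χ² = Σ (O − E)² / E
  agouti: (467 − 421)² / 421 = 5.0261
  black: (375 − 421)² / 421 = 5.0261
χ² = 5.0261 + 5.0261 = 10.0522 ≈ 10.052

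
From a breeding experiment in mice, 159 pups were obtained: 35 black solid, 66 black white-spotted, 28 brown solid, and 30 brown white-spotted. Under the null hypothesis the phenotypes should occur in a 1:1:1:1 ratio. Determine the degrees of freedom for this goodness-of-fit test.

A goodness-of-fit test with 4 phenotype classes has df = 4 − 1 = 3.

3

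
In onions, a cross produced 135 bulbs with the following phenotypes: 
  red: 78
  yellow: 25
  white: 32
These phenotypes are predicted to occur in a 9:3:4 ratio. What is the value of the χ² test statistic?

0.151

The 9:3:4 ratio has 16 parts, so with N = 135 the expected counts are:
  red: 135 × 9/16 = 75.9375
  yellow: 135 × 3/16 = 25.3125
  white: 135 × 4/16 = 33.75
χ² = Σ (O − E)² / E
  red: (78 − 75.9375)² / 75.9375 = 0.0560
  yellow: (25 − 25.3125)² / 25.3125 = 0.0039
  white: (32 − 33.75)² / 33.75 = 0.0907
χ² = 0.0560 + 0.0039 + 0.0907 = 0.1506 ≈ 0.151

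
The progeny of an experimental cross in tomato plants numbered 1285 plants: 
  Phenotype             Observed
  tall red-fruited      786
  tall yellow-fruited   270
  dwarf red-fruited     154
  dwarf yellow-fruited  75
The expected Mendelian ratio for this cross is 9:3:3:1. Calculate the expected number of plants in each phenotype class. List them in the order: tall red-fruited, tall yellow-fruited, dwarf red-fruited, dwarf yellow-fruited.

722.8125, 240.9375, 240.9375, 80.3125

Expected counts for N = 1285 under a 9:3:3:1 ratio (total parts = 16):
  tall red-fruited: 1285 × 9/16 = 722.8125
  tall yellow-fruited: 1285 × 3/16 = 240.9375
  dwarf red-fruited: 1285 × 3/16 = 240.9375
  dwarf yellow-fruited: 1285 × 1/16 = 80.3125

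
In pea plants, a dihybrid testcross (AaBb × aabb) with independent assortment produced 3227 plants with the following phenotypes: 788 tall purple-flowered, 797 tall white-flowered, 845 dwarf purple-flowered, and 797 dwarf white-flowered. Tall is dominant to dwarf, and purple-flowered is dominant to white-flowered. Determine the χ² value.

A dihybrid testcross with independent assortment gives a 1:1:1:1 ratio.
Expected counts for N = 3227 under a 1:1:1:1 ratio (total parts = 4):
  tall purple-flowered: 3227 × 1/4 = 806.75
  tall white-flowered: 3227 × 1/4 = 806.75
  dwarf purple-flowered: 3227 × 1/4 = 806.75
  dwarf white-flowered: 3227 × 1/4 = 806.75
χ² = Σ (O − E)² / E
  tall purple-flowered: (788 − 806.75)² / 806.75 = 0.4358
  tall white-flowered: (797 − 806.75)² / 806.75 = 0.1178
  dwarf purple-flowered: (845 − 806.75)² / 806.75 = 1.8135
  dwarf white-flowered: (797 − 806.75)² / 806.75 = 0.1178
χ² = 0.4358 + 0.1178 + 1.8135 + 0.1178 = 2.4849 ≈ 2.485

2.485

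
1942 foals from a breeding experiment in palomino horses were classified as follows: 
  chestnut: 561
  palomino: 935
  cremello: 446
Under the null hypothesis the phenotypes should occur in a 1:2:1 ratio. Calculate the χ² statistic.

The 1:2:1 ratio has 4 parts, so with N = 1942 the expected counts are:
  chestnut: 1942 × 1/4 = 485.5
  palomino: 1942 × 2/4 = 971
  cremello: 1942 × 1/4 = 485.5
χ² = Σ (O − E)² / E
  chestnut: (561 − 485.5)² / 485.5 = 11.7410
  palomino: (935 − 971)² / 971 = 1.3347
  cremello: (446 − 485.5)² / 485.5 = 3.2137
χ² = 11.7410 + 1.3347 + 3.2137 = 16.2894 ≈ 16.289

16.289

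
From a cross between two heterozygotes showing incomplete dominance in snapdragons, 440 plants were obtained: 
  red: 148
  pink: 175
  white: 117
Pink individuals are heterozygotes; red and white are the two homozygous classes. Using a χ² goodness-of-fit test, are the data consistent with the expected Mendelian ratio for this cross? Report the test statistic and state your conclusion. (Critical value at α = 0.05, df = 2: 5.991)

With incomplete dominance, a heterozygote × heterozygote cross gives a 1:2:1 phenotypic ratio.
The 1:2:1 ratio has 4 parts, so with N = 440 the expected counts are:
  red: 440 × 1/4 = 110
  pink: 440 × 2/4 = 220
  white: 440 × 1/4 = 110
χ² = Σ (O − E)² / E
  red: (148 − 110)² / 110 = 13.1273
  pink: (175 − 220)² / 220 = 9.2045
  white: (117 − 110)² / 110 = 0.4455
χ² = 13.1273 + 9.2045 + 0.4455 = 22.7773 ≈ 22.777
Degrees of freedom = 3 − 1 = 2; critical value at α = 0.05 is 5.991.
Since 22.777 > 5.991, we reject the null hypothesis — the data do not fit the 1:2:1 ratio.

22.777; not consistent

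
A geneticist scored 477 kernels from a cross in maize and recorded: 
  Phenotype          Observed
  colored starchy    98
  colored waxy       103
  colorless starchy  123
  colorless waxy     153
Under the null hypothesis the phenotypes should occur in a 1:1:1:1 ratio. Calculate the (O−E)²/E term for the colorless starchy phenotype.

0.118

Expected counts for N = 477 under a 1:1:1:1 ratio (total parts = 4):
  colored starchy: 477 × 1/4 = 119.25
  colored waxy: 477 × 1/4 = 119.25
  colorless starchy: 477 × 1/4 = 119.25
  colorless waxy: 477 × 1/4 = 119.25
Contribution of colorless starchy: (123 − 119.25)² / 119.25 = 0.1179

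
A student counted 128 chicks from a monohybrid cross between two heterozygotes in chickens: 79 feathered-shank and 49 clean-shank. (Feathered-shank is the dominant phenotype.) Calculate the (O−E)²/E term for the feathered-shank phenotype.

3.010

For a monohybrid cross between heterozygotes with complete dominance, the expected phenotypic ratio is 3:1.
Expected counts for N = 128 under a 3:1 ratio (total parts = 4):
  feathered-shank: 128 × 3/4 = 96
  clean-shank: 128 × 1/4 = 32
Contribution of feathered-shank: (79 − 96)² / 96 = 3.0104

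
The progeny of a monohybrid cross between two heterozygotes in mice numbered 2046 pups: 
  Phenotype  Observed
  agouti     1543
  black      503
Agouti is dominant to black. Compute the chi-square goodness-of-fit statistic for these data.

For a monohybrid cross between heterozygotes with complete dominance, the expected phenotypic ratio is 3:1.
Total ratio parts = 4. Expected numbers out of 2046:
  agouti: 2046 × 3/4 = 1534.5
  black: 2046 × 1/4 = 511.5
χ² = Σ (O − E)² / E
  agouti: (1543 − 1534.5)² / 1534.5 = 0.0471
  black: (503 − 511.5)² / 511.5 = 0.1413
χ² = 0.0471 + 0.1413 = 0.1884 ≈ 0.188

0.188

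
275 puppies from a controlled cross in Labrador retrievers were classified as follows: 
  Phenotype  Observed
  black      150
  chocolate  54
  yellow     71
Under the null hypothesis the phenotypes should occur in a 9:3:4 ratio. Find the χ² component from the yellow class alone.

0.074

Under the 9:3:4 hypothesis (Σ ratio = 16, N = 275):
  black: 275 × 9/16 = 154.6875
  chocolate: 275 × 3/16 = 51.5625
  yellow: 275 × 4/16 = 68.75
Contribution of yellow: (71 − 68.75)² / 68.75 = 0.0736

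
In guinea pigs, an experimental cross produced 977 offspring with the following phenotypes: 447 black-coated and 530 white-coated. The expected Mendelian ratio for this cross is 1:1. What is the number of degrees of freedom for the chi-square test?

A goodness-of-fit test with 2 phenotype classes has df = 2 − 1 = 1.

1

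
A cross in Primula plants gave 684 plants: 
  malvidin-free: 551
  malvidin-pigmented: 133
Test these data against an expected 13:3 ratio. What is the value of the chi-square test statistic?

0.217

Expected counts for N = 684 under a 13:3 ratio (total parts = 16):
  malvidin-free: 684 × 13/16 = 555.75
  malvidin-pigmented: 684 × 3/16 = 128.25
χ² = Σ (O − E)² / E
  malvidin-free: (551 − 555.75)² / 555.75 = 0.0406
  malvidin-pigmented: (133 − 128.25)² / 128.25 = 0.1759
χ² = 0.0406 + 0.1759 = 0.2165 ≈ 0.217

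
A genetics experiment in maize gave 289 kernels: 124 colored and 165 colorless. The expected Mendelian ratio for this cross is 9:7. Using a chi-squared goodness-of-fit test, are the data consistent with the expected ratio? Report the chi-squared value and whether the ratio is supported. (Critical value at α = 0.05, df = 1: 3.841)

20.909; not consistent

Total ratio parts = 16. Expected numbers out of 289:
  colored: 289 × 9/16 = 162.5625
  colorless: 289 × 7/16 = 126.4375
χ² = Σ (O − E)² / E
  colored: (124 − 162.5625)² / 162.5625 = 9.1477
  colorless: (165 − 126.4375)² / 126.4375 = 11.7613
χ² = 9.1477 + 11.7613 = 20.909
Degrees of freedom = 2 − 1 = 1; critical value at α = 0.05 is 3.841.
Since 20.909 > 3.841, we reject the null hypothesis — the data do not fit the 9:7 ratio.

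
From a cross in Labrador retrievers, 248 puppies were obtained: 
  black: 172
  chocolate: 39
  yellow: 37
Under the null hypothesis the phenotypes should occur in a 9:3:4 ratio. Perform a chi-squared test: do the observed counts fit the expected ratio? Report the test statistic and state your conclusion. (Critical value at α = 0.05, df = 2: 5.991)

Under the 9:3:4 hypothesis (Σ ratio = 16, N = 248):
  black: 248 × 9/16 = 139.5
  chocolate: 248 × 3/16 = 46.5
  yellow: 248 × 4/16 = 62
χ² = Σ (O − E)² / E
  black: (172 − 139.5)² / 139.5 = 7.5717
  chocolate: (39 − 46.5)² / 46.5 = 1.2097
  yellow: (37 − 62)² / 62 = 10.0806
χ² = 7.5717 + 1.2097 + 10.0806 = 18.862
Degrees of freedom = 3 − 1 = 2; critical value at α = 0.05 is 5.991.
Since 18.862 > 5.991, we reject the null hypothesis — the data do not fit the 9:3:4 ratio.

18.862; not consistent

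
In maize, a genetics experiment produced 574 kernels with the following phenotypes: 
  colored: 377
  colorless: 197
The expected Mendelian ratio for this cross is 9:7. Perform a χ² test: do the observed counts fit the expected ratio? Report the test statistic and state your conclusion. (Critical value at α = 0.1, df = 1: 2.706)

20.739; not consistent

Total ratio parts = 16. Expected numbers out of 574:
  colored: 574 × 9/16 = 322.875
  colorless: 574 × 7/16 = 251.125
χ² = Σ (O − E)² / E
  colored: (377 − 322.875)² / 322.875 = 9.0732
  colorless: (197 − 251.125)² / 251.125 = 11.6656
χ² = 9.0732 + 11.6656 = 20.7388 ≈ 20.739
Degrees of freedom = 2 − 1 = 1; critical value at α = 0.1 is 2.706.
Since 20.739 > 2.706, we reject the null hypothesis — the data do not fit the 9:7 ratio.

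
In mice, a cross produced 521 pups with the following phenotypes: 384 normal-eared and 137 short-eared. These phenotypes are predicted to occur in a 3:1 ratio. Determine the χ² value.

0.466

The 3:1 ratio has 4 parts, so with N = 521 the expected counts are:
  normal-eared: 521 × 3/4 = 390.75
  short-eared: 521 × 1/4 = 130.25
χ² = Σ (O − E)² / E
  normal-eared: (384 − 390.75)² / 390.75 = 0.1166
  short-eared: (137 − 130.25)² / 130.25 = 0.3498
χ² = 0.1166 + 0.3498 = 0.4664 ≈ 0.466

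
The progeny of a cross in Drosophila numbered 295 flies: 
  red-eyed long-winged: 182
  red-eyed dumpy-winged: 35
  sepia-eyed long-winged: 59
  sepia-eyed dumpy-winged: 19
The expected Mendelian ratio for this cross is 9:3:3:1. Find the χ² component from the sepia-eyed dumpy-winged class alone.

Total ratio parts = 16. Expected numbers out of 295:
  red-eyed long-winged: 295 × 9/16 = 165.9375
  red-eyed dumpy-winged: 295 × 3/16 = 55.3125
  sepia-eyed long-winged: 295 × 3/16 = 55.3125
  sepia-eyed dumpy-winged: 295 × 1/16 = 18.4375
Contribution of sepia-eyed dumpy-winged: (19 − 18.4375)² / 18.4375 = 0.0172

0.017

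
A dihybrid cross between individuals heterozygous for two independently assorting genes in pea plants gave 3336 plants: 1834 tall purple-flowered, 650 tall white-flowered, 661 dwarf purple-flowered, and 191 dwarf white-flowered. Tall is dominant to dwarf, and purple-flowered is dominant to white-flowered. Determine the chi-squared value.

A dihybrid F₂ with independent assortment and complete dominance at both loci gives a 9:3:3:1 phenotypic ratio.
Total ratio parts = 16. Expected numbers out of 3336:
  tall purple-flowered: 3336 × 9/16 = 1876.5
  tall white-flowered: 3336 × 3/16 = 625.5
  dwarf purple-flowered: 3336 × 3/16 = 625.5
  dwarf white-flowered: 3336 × 1/16 = 208.5
χ² = Σ (O − E)² / E
  tall purple-flowered: (1834 − 1876.5)² / 1876.5 = 0.9626
  tall white-flowered: (650 − 625.5)² / 625.5 = 0.9596
  dwarf purple-flowered: (661 − 625.5)² / 625.5 = 2.0148
  dwarf white-flowered: (191 − 208.5)² / 208.5 = 1.4688
χ² = 0.9626 + 0.9596 + 2.0148 + 1.4688 = 5.4058 ≈ 5.406

5.406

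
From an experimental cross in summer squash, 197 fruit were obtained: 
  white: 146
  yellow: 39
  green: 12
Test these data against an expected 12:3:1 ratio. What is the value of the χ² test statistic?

The 12:3:1 ratio has 16 parts, so with N = 197 the expected counts are:
  white: 197 × 12/16 = 147.75
  yellow: 197 × 3/16 = 36.9375
  green: 197 × 1/16 = 12.3125
χ² = Σ (O − E)² / E
  white: (146 − 147.75)² / 147.75 = 0.0207
  yellow: (39 − 36.9375)² / 36.9375 = 0.1152
  green: (12 − 12.3125)² / 12.3125 = 0.0079
χ² = 0.0207 + 0.1152 + 0.0079 = 0.1438 ≈ 0.144

0.144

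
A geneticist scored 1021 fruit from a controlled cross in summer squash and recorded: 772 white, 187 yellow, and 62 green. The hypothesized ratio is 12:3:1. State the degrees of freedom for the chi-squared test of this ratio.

2

A goodness-of-fit test with 3 phenotype classes has df = 3 − 1 = 2.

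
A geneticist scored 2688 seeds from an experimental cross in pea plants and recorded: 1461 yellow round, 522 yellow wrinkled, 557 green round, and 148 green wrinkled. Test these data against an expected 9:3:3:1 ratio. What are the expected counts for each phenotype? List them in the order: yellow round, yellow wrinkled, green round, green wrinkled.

Under the 9:3:3:1 hypothesis (Σ ratio = 16, N = 2688):
  yellow round: 2688 × 9/16 = 1512
  yellow wrinkled: 2688 × 3/16 = 504
  green round: 2688 × 3/16 = 504
  green wrinkled: 2688 × 1/16 = 168

1512, 504, 504, 168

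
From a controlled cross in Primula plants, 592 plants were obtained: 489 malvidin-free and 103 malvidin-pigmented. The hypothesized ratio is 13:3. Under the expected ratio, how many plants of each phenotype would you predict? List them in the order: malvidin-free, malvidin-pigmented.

481, 111

Expected counts for N = 592 under a 13:3 ratio (total parts = 16):
  malvidin-free: 592 × 13/16 = 481
  malvidin-pigmented: 592 × 3/16 = 111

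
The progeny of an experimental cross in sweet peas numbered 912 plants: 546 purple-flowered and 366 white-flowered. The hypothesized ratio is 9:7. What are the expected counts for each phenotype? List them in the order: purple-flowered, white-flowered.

513, 399

Expected counts for N = 912 under a 9:7 ratio (total parts = 16):
  purple-flowered: 912 × 9/16 = 513
  white-flowered: 912 × 7/16 = 399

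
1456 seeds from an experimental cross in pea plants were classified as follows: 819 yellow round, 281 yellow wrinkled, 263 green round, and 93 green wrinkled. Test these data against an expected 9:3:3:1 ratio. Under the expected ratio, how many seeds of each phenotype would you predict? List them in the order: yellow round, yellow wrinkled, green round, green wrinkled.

819, 273, 273, 91

The 9:3:3:1 ratio has 16 parts, so with N = 1456 the expected counts are:
  yellow round: 1456 × 9/16 = 819
  yellow wrinkled: 1456 × 3/16 = 273
  green round: 1456 × 3/16 = 273
  green wrinkled: 1456 × 1/16 = 91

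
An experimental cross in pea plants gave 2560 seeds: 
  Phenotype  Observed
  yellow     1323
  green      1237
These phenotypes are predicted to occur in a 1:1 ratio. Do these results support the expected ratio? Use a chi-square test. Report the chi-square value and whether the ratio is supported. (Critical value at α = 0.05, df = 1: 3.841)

2.889; consistent

Under the 1:1 hypothesis (Σ ratio = 2, N = 2560):
  yellow: 2560 × 1/2 = 1280
  green: 2560 × 1/2 = 1280
χ² = Σ (O − E)² / E
  yellow: (1323 − 1280)² / 1280 = 1.4445
  green: (1237 − 1280)² / 1280 = 1.4445
χ² = 1.4445 + 1.4445 = 2.889
Degrees of freedom = 2 − 1 = 1; critical value at α = 0.05 is 3.841.
Since 2.889 < 3.841, we fail to reject the null hypothesis — the data are consistent with the 1:1 ratio.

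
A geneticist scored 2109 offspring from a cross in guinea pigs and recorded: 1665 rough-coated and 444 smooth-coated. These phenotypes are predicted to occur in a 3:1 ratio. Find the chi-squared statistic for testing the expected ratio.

17.526

Expected counts for N = 2109 under a 3:1 ratio (total parts = 4):
  rough-coated: 2109 × 3/4 = 1581.75
  smooth-coated: 2109 × 1/4 = 527.25
χ² = Σ (O − E)² / E
  rough-coated: (1665 − 1581.75)² / 1581.75 = 4.3816
  smooth-coated: (444 − 527.25)² / 527.25 = 13.1447
χ² = 4.3816 + 13.1447 = 17.5263 ≈ 17.526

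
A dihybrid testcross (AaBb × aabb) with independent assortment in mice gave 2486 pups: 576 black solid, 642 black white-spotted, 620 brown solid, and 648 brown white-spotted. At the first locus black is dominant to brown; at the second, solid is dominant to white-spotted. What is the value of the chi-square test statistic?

5.141

A dihybrid testcross with independent assortment gives a 1:1:1:1 ratio.
The 1:1:1:1 ratio has 4 parts, so with N = 2486 the expected counts are:
  black solid: 2486 × 1/4 = 621.5
  black white-spotted: 2486 × 1/4 = 621.5
  brown solid: 2486 × 1/4 = 621.5
  brown white-spotted: 2486 × 1/4 = 621.5
χ² = Σ (O − E)² / E
  black solid: (576 − 621.5)² / 621.5 = 3.3311
  black white-spotted: (642 − 621.5)² / 621.5 = 0.6762
  brown solid: (620 − 621.5)² / 621.5 = 0.0036
  brown white-spotted: (648 − 621.5)² / 621.5 = 1.1299
χ² = 3.3311 + 0.6762 + 0.0036 + 1.1299 = 5.1408 ≈ 5.141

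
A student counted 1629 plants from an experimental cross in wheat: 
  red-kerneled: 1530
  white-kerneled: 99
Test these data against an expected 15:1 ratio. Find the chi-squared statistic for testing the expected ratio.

0.083

Expected counts for N = 1629 under a 15:1 ratio (total parts = 16):
  red-kerneled: 1629 × 15/16 = 1527.1875
  white-kerneled: 1629 × 1/16 = 101.8125
χ² = Σ (O − E)² / E
  red-kerneled: (1530 − 1527.1875)² / 1527.1875 = 0.0052
  white-kerneled: (99 − 101.8125)² / 101.8125 = 0.0777
χ² = 0.0052 + 0.0777 = 0.0829 ≈ 0.083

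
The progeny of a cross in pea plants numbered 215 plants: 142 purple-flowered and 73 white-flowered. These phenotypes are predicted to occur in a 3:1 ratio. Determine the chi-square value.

9.192

Expected counts for N = 215 under a 3:1 ratio (total parts = 4):
  purple-flowered: 215 × 3/4 = 161.25
  white-flowered: 215 × 1/4 = 53.75
χ² = Σ (O − E)² / E
  purple-flowered: (142 − 161.25)² / 161.25 = 2.2981
  white-flowered: (73 − 53.75)² / 53.75 = 6.8942
χ² = 2.2981 + 6.8942 = 9.1923 ≈ 9.192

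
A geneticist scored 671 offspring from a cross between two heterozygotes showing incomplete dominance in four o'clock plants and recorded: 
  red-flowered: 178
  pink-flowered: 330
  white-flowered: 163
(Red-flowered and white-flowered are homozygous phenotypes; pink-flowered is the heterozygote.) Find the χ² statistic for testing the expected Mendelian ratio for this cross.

0.851

With incomplete dominance, a heterozygote × heterozygote cross gives a 1:2:1 phenotypic ratio.
Under the 1:2:1 hypothesis (Σ ratio = 4, N = 671):
  red-flowered: 671 × 1/4 = 167.75
  pink-flowered: 671 × 2/4 = 335.5
  white-flowered: 671 × 1/4 = 167.75
χ² = Σ (O − E)² / E
  red-flowered: (178 − 167.75)² / 167.75 = 0.6263
  pink-flowered: (330 − 335.5)² / 335.5 = 0.0902
  white-flowered: (163 − 167.75)² / 167.75 = 0.1345
χ² = 0.6263 + 0.0902 + 0.1345 = 0.851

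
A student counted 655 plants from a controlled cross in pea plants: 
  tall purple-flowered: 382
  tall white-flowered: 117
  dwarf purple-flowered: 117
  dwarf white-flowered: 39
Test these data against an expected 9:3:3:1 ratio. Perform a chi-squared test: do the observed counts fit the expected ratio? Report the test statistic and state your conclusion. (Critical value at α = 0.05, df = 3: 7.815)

1.141; consistent

Under the 9:3:3:1 hypothesis (Σ ratio = 16, N = 655):
  tall purple-flowered: 655 × 9/16 = 368.4375
  tall white-flowered: 655 × 3/16 = 122.8125
  dwarf purple-flowered: 655 × 3/16 = 122.8125
  dwarf white-flowered: 655 × 1/16 = 40.9375
χ² = Σ (O − E)² / E
  tall purple-flowered: (382 − 368.4375)² / 368.4375 = 0.4992
  tall white-flowered: (117 − 122.8125)² / 122.8125 = 0.2751
  dwarf purple-flowered: (117 − 122.8125)² / 122.8125 = 0.2751
  dwarf white-flowered: (39 − 40.9375)² / 40.9375 = 0.0917
χ² = 0.4992 + 0.2751 + 0.2751 + 0.0917 = 1.1411 ≈ 1.141
Degrees of freedom = 4 − 1 = 3; critical value at α = 0.05 is 7.815.
Since 1.141 < 7.815, we fail to reject the null hypothesis — the data are consistent with the 9:3:3:1 ratio.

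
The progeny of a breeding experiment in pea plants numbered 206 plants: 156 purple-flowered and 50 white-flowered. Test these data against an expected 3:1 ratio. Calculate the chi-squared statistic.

Total ratio parts = 4. Expected numbers out of 206:
  purple-flowered: 206 × 3/4 = 154.5
  white-flowered: 206 × 1/4 = 51.5
χ² = Σ (O − E)² / E
  purple-flowered: (156 − 154.5)² / 154.5 = 0.0146
  white-flowered: (50 − 51.5)² / 51.5 = 0.0437
χ² = 0.0146 + 0.0437 = 0.0583 ≈ 0.058

0.058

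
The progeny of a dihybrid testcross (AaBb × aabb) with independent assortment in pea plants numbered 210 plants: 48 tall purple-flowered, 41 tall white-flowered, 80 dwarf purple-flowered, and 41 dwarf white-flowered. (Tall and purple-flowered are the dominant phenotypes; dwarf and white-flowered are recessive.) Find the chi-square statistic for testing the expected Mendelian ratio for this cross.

19.829

A dihybrid testcross with independent assortment gives a 1:1:1:1 ratio.
Under the 1:1:1:1 hypothesis (Σ ratio = 4, N = 210):
  tall purple-flowered: 210 × 1/4 = 52.5
  tall white-flowered: 210 × 1/4 = 52.5
  dwarf purple-flowered: 210 × 1/4 = 52.5
  dwarf white-flowered: 210 × 1/4 = 52.5
χ² = Σ (O − E)² / E
  tall purple-flowered: (48 − 52.5)² / 52.5 = 0.3857
  tall white-flowered: (41 − 52.5)² / 52.5 = 2.5190
  dwarf purple-flowered: (80 − 52.5)² / 52.5 = 14.4048
  dwarf white-flowered: (41 − 52.5)² / 52.5 = 2.5190
χ² = 0.3857 + 2.5190 + 14.4048 + 2.5190 = 19.8285 ≈ 19.829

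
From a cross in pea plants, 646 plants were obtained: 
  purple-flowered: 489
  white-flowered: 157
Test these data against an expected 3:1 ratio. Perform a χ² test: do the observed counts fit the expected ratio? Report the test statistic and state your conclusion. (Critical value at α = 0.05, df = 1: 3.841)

0.167; consistent

Expected counts for N = 646 under a 3:1 ratio (total parts = 4):
  purple-flowered: 646 × 3/4 = 484.5
  white-flowered: 646 × 1/4 = 161.5
χ² = Σ (O − E)² / E
  purple-flowered: (489 − 484.5)² / 484.5 = 0.0418
  white-flowered: (157 − 161.5)² / 161.5 = 0.1254
χ² = 0.0418 + 0.1254 = 0.1672 ≈ 0.167
Degrees of freedom = 2 − 1 = 1; critical value at α = 0.05 is 3.841.
Since 0.167 < 3.841, we fail to reject the null hypothesis — the data are consistent with the 3:1 ratio.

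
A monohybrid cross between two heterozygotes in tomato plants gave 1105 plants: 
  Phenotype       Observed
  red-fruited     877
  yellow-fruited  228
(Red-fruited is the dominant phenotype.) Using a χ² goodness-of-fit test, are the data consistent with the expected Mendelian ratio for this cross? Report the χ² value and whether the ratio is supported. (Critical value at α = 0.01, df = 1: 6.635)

For a monohybrid cross between heterozygotes with complete dominance, the expected phenotypic ratio is 3:1.
Expected counts for N = 1105 under a 3:1 ratio (total parts = 4):
  red-fruited: 1105 × 3/4 = 828.75
  yellow-fruited: 1105 × 1/4 = 276.25
χ² = Σ (O − E)² / E
  red-fruited: (877 − 828.75)² / 828.75 = 2.8091
  yellow-fruited: (228 − 276.25)² / 276.25 = 8.4274
χ² = 2.8091 + 8.4274 = 11.2365 ≈ 11.237
Degrees of freedom = 2 − 1 = 1; critical value at α = 0.01 is 6.635.
Since 11.237 > 6.635, we reject the null hypothesis — the data do not fit the 3:1 ratio.

11.237; not consistent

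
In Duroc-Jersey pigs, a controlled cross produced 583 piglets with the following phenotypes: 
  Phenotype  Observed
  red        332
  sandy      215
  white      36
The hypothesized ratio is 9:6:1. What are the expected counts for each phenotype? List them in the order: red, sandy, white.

Expected counts for N = 583 under a 9:6:1 ratio (total parts = 16):
  red: 583 × 9/16 = 327.9375
  sandy: 583 × 6/16 = 218.625
  white: 583 × 1/16 = 36.4375

327.9375, 218.625, 36.4375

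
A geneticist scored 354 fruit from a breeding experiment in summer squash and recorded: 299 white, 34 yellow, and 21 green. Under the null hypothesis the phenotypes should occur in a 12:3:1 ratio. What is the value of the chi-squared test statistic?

Total ratio parts = 16. Expected numbers out of 354:
  white: 354 × 12/16 = 265.5
  yellow: 354 × 3/16 = 66.375
  green: 354 × 1/16 = 22.125
χ² = Σ (O − E)² / E
  white: (299 − 265.5)² / 265.5 = 4.2269
  yellow: (34 − 66.375)² / 66.375 = 15.7912
  green: (21 − 22.125)² / 22.125 = 0.0572
χ² = 4.2269 + 15.7912 + 0.0572 = 20.0753 ≈ 20.075

20.075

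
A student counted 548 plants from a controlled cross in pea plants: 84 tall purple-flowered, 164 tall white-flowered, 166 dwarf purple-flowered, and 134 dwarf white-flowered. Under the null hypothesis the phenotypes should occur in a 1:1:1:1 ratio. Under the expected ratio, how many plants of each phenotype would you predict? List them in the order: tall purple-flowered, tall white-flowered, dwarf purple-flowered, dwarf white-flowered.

Under the 1:1:1:1 hypothesis (Σ ratio = 4, N = 548):
  tall purple-flowered: 548 × 1/4 = 137
  tall white-flowered: 548 × 1/4 = 137
  dwarf purple-flowered: 548 × 1/4 = 137
  dwarf white-flowered: 548 × 1/4 = 137

137, 137, 137, 137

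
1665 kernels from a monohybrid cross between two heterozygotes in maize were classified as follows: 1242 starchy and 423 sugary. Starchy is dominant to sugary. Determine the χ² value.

For a monohybrid cross between heterozygotes with complete dominance, the expected phenotypic ratio is 3:1.
Total ratio parts = 4. Expected numbers out of 1665:
  starchy: 1665 × 3/4 = 1248.75
  sugary: 1665 × 1/4 = 416.25
χ² = Σ (O − E)² / E
  starchy: (1242 − 1248.75)² / 1248.75 = 0.0365
  sugary: (423 − 416.25)² / 416.25 = 0.1095
χ² = 0.0365 + 0.1095 = 0.146

0.146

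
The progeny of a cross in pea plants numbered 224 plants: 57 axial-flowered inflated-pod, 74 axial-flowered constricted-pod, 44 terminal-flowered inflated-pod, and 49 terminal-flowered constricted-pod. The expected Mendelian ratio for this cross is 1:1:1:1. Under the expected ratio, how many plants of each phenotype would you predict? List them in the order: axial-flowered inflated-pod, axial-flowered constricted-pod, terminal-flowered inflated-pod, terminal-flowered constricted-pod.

The 1:1:1:1 ratio has 4 parts, so with N = 224 the expected counts are:
  axial-flowered inflated-pod: 224 × 1/4 = 56
  axial-flowered constricted-pod: 224 × 1/4 = 56
  terminal-flowered inflated-pod: 224 × 1/4 = 56
  terminal-flowered constricted-pod: 224 × 1/4 = 56

56, 56, 56, 56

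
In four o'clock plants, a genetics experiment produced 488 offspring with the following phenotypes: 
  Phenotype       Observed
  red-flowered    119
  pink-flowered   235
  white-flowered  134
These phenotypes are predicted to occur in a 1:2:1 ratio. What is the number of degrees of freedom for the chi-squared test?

2

A goodness-of-fit test with 3 phenotype classes has df = 3 − 1 = 2.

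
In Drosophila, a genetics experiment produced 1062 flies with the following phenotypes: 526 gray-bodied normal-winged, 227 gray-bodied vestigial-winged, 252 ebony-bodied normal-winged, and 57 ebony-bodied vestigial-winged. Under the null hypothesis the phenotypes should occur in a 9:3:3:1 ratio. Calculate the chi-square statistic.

27.795

Total ratio parts = 16. Expected numbers out of 1062:
  gray-bodied normal-winged: 1062 × 9/16 = 597.375
  gray-bodied vestigial-winged: 1062 × 3/16 = 199.125
  ebony-bodied normal-winged: 1062 × 3/16 = 199.125
  ebony-bodied vestigial-winged: 1062 × 1/16 = 66.375
χ² = Σ (O − E)² / E
  gray-bodied normal-winged: (526 − 597.375)² / 597.375 = 8.5280
  gray-bodied vestigial-winged: (227 − 199.125)² / 199.125 = 3.9022
  ebony-bodied normal-winged: (252 − 199.125)² / 199.125 = 14.0403
  ebony-bodied vestigial-winged: (57 − 66.375)² / 66.375 = 1.3242
χ² = 8.5280 + 3.9022 + 14.0403 + 1.3242 = 27.7947 ≈ 27.795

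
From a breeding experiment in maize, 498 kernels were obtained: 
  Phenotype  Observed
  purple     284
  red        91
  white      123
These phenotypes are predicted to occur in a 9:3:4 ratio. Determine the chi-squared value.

Expected counts for N = 498 under a 9:3:4 ratio (total parts = 16):
  purple: 498 × 9/16 = 280.125
  red: 498 × 3/16 = 93.375
  white: 498 × 4/16 = 124.5
χ² = Σ (O − E)² / E
  purple: (284 − 280.125)² / 280.125 = 0.0536
  red: (91 − 93.375)² / 93.375 = 0.0604
  white: (123 − 124.5)² / 124.5 = 0.0181
χ² = 0.0536 + 0.0604 + 0.0181 = 0.1321 ≈ 0.132

0.132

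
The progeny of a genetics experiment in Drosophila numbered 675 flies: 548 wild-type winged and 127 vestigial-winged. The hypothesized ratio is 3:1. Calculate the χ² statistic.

Expected counts for N = 675 under a 3:1 ratio (total parts = 4):
  wild-type winged: 675 × 3/4 = 506.25
  vestigial-winged: 675 × 1/4 = 168.75
χ² = Σ (O − E)² / E
  wild-type winged: (548 − 506.25)² / 506.25 = 3.4431
  vestigial-winged: (127 − 168.75)² / 168.75 = 10.3293
χ² = 3.4431 + 10.3293 = 13.7724 ≈ 13.772

13.772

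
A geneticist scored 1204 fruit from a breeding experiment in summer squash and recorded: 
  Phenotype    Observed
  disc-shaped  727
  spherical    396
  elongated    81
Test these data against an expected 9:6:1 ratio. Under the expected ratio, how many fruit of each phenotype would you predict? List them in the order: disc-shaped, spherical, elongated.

677.25, 451.5, 75.25

Under the 9:6:1 hypothesis (Σ ratio = 16, N = 1204):
  disc-shaped: 1204 × 9/16 = 677.25
  spherical: 1204 × 6/16 = 451.5
  elongated: 1204 × 1/16 = 75.25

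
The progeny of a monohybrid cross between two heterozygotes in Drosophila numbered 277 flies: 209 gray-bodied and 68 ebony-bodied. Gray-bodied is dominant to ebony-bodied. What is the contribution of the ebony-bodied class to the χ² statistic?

0.023

For a monohybrid cross between heterozygotes with complete dominance, the expected phenotypic ratio is 3:1.
The 3:1 ratio has 4 parts, so with N = 277 the expected counts are:
  gray-bodied: 277 × 3/4 = 207.75
  ebony-bodied: 277 × 1/4 = 69.25
Contribution of ebony-bodied: (68 − 69.25)² / 69.25 = 0.0226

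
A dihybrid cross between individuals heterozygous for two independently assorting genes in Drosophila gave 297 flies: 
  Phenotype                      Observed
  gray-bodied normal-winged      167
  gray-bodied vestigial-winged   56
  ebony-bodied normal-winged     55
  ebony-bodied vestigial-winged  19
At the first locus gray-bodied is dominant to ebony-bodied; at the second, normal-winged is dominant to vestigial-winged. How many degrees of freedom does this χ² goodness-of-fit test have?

3

A dihybrid F₂ with independent assortment and complete dominance at both loci gives a 9:3:3:1 phenotypic ratio.
A goodness-of-fit test with 4 phenotype classes has df = 4 − 1 = 3.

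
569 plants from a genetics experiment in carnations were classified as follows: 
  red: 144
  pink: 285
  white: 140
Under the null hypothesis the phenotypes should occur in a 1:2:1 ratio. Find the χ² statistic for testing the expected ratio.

0.058

Under the 1:2:1 hypothesis (Σ ratio = 4, N = 569):
  red: 569 × 1/4 = 142.25
  pink: 569 × 2/4 = 284.5
  white: 569 × 1/4 = 142.25
χ² = Σ (O − E)² / E
  red: (144 − 142.25)² / 142.25 = 0.0215
  pink: (285 − 284.5)² / 284.5 = 0.0009
  white: (140 − 142.25)² / 142.25 = 0.0356
χ² = 0.0215 + 0.0009 + 0.0356 = 0.058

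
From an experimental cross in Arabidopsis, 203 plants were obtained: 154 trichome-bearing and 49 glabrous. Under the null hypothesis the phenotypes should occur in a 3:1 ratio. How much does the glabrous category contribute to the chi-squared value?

0.060

Expected counts for N = 203 under a 3:1 ratio (total parts = 4):
  trichome-bearing: 203 × 3/4 = 152.25
  glabrous: 203 × 1/4 = 50.75
Contribution of glabrous: (49 − 50.75)² / 50.75 = 0.0603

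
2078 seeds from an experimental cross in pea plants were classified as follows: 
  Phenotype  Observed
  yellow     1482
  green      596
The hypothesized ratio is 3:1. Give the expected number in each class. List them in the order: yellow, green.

Total ratio parts = 4. Expected numbers out of 2078:
  yellow: 2078 × 3/4 = 1558.5
  green: 2078 × 1/4 = 519.5

1558.5, 519.5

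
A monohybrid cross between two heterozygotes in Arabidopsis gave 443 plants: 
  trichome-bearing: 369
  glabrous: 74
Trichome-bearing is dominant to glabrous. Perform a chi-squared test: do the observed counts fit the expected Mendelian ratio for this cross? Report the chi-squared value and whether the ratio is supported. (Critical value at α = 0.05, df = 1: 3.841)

16.260; not consistent

For a monohybrid cross between heterozygotes with complete dominance, the expected phenotypic ratio is 3:1.
Expected counts for N = 443 under a 3:1 ratio (total parts = 4):
  trichome-bearing: 443 × 3/4 = 332.25
  glabrous: 443 × 1/4 = 110.75
χ² = Σ (O − E)² / E
  trichome-bearing: (369 − 332.25)² / 332.25 = 4.0649
  glabrous: (74 − 110.75)² / 110.75 = 12.1947
χ² = 4.0649 + 12.1947 = 16.2596 ≈ 16.260
Degrees of freedom = 2 − 1 = 1; critical value at α = 0.05 is 3.841.
Since 16.260 > 3.841, we reject the null hypothesis — the data do not fit the 3:1 ratio.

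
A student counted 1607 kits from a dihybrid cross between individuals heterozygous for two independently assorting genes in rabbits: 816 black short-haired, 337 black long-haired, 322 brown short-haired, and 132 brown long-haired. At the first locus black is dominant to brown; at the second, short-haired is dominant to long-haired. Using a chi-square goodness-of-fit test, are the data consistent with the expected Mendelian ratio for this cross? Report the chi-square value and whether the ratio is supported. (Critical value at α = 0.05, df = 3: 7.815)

A dihybrid F₂ with independent assortment and complete dominance at both loci gives a 9:3:3:1 phenotypic ratio.
Under the 9:3:3:1 hypothesis (Σ ratio = 16, N = 1607):
  black short-haired: 1607 × 9/16 = 903.9375
  black long-haired: 1607 × 3/16 = 301.3125
  brown short-haired: 1607 × 3/16 = 301.3125
  brown long-haired: 1607 × 1/16 = 100.4375
χ² = Σ (O − E)² / E
  black short-haired: (816 − 903.9375)² / 903.9375 = 8.5548
  black long-haired: (337 − 301.3125)² / 301.3125 = 4.2268
  brown short-haired: (322 − 301.3125)² / 301.3125 = 1.4204
  brown long-haired: (132 − 100.4375)² / 100.4375 = 9.9185
χ² = 8.5548 + 4.2268 + 1.4204 + 9.9185 = 24.1205 ≈ 24.121
Degrees of freedom = 4 − 1 = 3; critical value at α = 0.05 is 7.815.
Since 24.121 > 7.815, we reject the null hypothesis — the data do not fit the 9:3:3:1 ratio.

24.121; not consistent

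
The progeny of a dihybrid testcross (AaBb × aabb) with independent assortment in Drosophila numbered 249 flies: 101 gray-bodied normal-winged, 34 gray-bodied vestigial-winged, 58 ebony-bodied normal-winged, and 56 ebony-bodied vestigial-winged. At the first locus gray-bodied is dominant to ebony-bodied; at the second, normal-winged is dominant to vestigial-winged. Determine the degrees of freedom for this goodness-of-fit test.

3

A dihybrid testcross with independent assortment gives a 1:1:1:1 ratio.
A goodness-of-fit test with 4 phenotype classes has df = 4 − 1 = 3.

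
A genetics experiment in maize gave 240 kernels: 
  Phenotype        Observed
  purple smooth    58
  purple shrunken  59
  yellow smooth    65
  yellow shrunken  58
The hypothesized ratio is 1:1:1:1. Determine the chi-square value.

0.567

Expected counts for N = 240 under a 1:1:1:1 ratio (total parts = 4):
  purple smooth: 240 × 1/4 = 60
  purple shrunken: 240 × 1/4 = 60
  yellow smooth: 240 × 1/4 = 60
  yellow shrunken: 240 × 1/4 = 60
χ² = Σ (O − E)² / E
  purple smooth: (58 − 60)² / 60 = 0.0667
  purple shrunken: (59 − 60)² / 60 = 0.0167
  yellow smooth: (65 − 60)² / 60 = 0.4167
  yellow shrunken: (58 − 60)² / 60 = 0.0667
χ² = 0.0667 + 0.0167 + 0.4167 + 0.0667 = 0.5668 ≈ 0.567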